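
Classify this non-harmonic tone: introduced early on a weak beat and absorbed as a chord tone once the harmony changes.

Anticipation.

Approach: ahead of the chord change (typically by step), so it is dissonant against the current harmony. Departure: none — the same pitch is restated or held and is a chord tone of the new harmony.
Dissonant first, consonant once the harmony catches up: the note simply arrives early — an anticipation. (The reverse timing, consonant first and dissonant after the change, would be a suspension or retardation.)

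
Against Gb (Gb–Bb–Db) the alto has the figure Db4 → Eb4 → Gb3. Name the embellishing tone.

The harmony at that moment is Gb major triad (Gb, Bb, Db); Eb4 is not a chord tone.
It is approached by step up from Db4 and left by leap down to Gb3.
Step in, leap out — an escape tone.

Eb4 is an escape tone.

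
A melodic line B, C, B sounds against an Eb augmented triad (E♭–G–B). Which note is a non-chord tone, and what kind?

C is a neighbor tone.

The harmony at that moment is E♭ augmented triad (E♭, G, B); C is not a chord tone.
It is approached by step up from B and left by step down to B.
Step away and step back to the same note — a neighbor tone (upper neighbor).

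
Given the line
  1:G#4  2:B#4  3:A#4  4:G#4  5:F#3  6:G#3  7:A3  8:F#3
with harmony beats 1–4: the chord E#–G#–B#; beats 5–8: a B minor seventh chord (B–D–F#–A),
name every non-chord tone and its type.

The harmony at that moment is E# minor triad (E#, G#, B#); A#4 is not a chord tone.
It is approached by step down from B#4 and left by step down to G#4.
Step in, step out in the same direction — a passing tone.
The harmony at that moment is B minor seventh chord (B, D, F#, A); G#3 is not a chord tone.
It is approached by step up from F#3 and left by step up to A3.
Step in, step out in the same direction — a passing tone.

A#4 (beat 3) — passing tone; G#3 (beat 6) — passing tone.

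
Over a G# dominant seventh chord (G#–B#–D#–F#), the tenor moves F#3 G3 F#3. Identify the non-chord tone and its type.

The harmony at that moment is G# dominant seventh chord (G#, B#, D#, F#); G3 is not a chord tone.
It is approached by step up from F#3 and left by step down to F#3.
Step away and step back to the same note — a neighbor tone (upper neighbor).

G3 is a neighbor tone.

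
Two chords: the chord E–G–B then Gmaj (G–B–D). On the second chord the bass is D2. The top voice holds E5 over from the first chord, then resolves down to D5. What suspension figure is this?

At the second chord the bass is D2. The suspended E5 lies a ninth above the bass; after resolving down by step to D5, the interval above the bass becomes an octave.
Suspension figures are named by those two intervals: 9–8.

9–8 suspension.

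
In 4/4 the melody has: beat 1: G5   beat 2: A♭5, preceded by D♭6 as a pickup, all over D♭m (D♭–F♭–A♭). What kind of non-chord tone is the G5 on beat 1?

The harmony at that moment is D♭ minor triad (D♭, F♭, A♭); G5 is not a chord tone.
It is approached by leap down from D♭6 and left by step up to A♭5.
Leap in, step out, metrically accented — an appoggiatura.

Appoggiatura.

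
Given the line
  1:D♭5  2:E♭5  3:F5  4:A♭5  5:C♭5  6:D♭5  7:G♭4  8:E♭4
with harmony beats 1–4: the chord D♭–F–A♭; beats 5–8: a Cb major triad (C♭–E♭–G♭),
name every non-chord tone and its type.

The harmony at that moment is D♭ major triad (D♭, F, A♭); E♭5 is not a chord tone.
It is approached by step up from D♭5 and left by step up to F5.
Step in, step out in the same direction — a passing tone.
The harmony at that moment is C♭ major triad (C♭, E♭, G♭); D♭5 is not a chord tone.
It is approached by step up from C♭5 and left by leap down to G♭4.
Step in, leap out — an escape tone.

E♭5 (beat 2) — passing tone; D♭5 (beat 6) — escape tone.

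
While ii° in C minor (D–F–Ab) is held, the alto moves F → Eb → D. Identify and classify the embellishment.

The harmony at that moment is D diminished triad (D, F, Ab); Eb is not a chord tone.
It is approached by step down from F and left by step down to D.
Step in, step out in the same direction — a passing tone.

Eb is a passing tone.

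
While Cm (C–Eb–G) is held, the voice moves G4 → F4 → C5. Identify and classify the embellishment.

F4 is an escape tone.

The harmony at that moment is C minor triad (C, Eb, G); F4 is not a chord tone.
It is approached by step down from G4 and left by leap up to C5.
Step in, leap out — an escape tone.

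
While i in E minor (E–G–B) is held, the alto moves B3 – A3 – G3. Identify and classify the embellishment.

The harmony at that moment is E minor triad (E, G, B); A3 is not a chord tone.
It is approached by step down from B3 and left by step down to G3.
Step in, step out in the same direction — a passing tone.

A3 is a passing tone.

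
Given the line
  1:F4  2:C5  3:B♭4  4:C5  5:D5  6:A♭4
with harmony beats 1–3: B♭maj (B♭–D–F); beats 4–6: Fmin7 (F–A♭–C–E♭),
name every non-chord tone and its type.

C5 (beat 2) — appoggiatura; D5 (beat 5) — escape tone.

The harmony at that moment is B♭ major triad (B♭, D, F); C5 is not a chord tone.
It is approached by leap up from F4 and left by step down to B♭4.
Leap in, step out — an appoggiatura.
The harmony at that moment is F minor seventh chord (F, A♭, C, E♭); D5 is not a chord tone.
It is approached by step up from C5 and left by leap down to A♭4.
Step in, leap out — an escape tone.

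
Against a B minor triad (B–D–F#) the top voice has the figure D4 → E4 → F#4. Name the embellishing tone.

The harmony at that moment is B minor triad (B, D, F#); E4 is not a chord tone.
It is approached by step up from D4 and left by step up to F#4.
Step in, step out in the same direction — a passing tone.

E4 is a passing tone.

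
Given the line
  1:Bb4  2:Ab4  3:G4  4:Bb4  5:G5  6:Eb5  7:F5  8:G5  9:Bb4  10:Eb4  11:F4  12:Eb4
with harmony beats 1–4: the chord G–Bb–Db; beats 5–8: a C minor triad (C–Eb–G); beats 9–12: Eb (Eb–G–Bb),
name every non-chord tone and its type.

The harmony at that moment is G diminished triad (G, Bb, Db); Ab4 is not a chord tone.
It is approached by step down from Bb4 and left by step down to G4.
Step in, step out in the same direction — a passing tone.
The harmony at that moment is C minor triad (C, Eb, G); F5 is not a chord tone.
It is approached by step up from Eb5 and left by step up to G5.
Step in, step out in the same direction — a passing tone.
The harmony at that moment is Eb major triad (Eb, G, Bb); F4 is not a chord tone.
It is approached by step up from Eb4 and left by step down to Eb4.
Step away and step back to the same note — a neighbor tone (upper neighbor).

Ab4 (beat 2) — passing tone; F5 (beat 7) — passing tone; F4 (beat 11) — neighbor tone.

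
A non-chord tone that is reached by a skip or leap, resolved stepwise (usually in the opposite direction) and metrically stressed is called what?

Approach: by leap. Departure: by step. Metric position: strong.
Leap in, step out, in a metrically strong position — an appoggiatura. (It is the mirror image of the escape tone, which steps in and leaps out from a weak position.)

Appoggiatura.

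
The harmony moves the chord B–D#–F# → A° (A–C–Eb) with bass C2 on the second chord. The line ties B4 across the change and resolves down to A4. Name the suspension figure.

At the second chord the bass is C2. The suspended B4 lies a seventh above the bass; after resolving down by step to A4, the interval above the bass becomes a sixth.
Suspension figures are named by those two intervals: 7–6.

7–6 suspension.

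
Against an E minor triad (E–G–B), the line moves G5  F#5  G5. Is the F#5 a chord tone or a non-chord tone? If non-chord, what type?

Non-chord tone — a neighbor tone.

The harmony at that moment is E minor triad (E, G, B); F#5 is not a chord tone.
It is approached by step down from G5 and left by step up to G5.
Step away and step back to the same note — a neighbor tone (lower neighbor).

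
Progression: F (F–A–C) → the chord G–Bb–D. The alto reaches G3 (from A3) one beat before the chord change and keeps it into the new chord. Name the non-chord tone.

G3 is an anticipation.

The harmony at that moment is F major triad (F, A, C); G3 is not a chord tone.
It is approached by step down from A3 and then sustained as the same pitch into the next harmony.
Arriving early and becoming a chord tone when the harmony changes — an anticipation.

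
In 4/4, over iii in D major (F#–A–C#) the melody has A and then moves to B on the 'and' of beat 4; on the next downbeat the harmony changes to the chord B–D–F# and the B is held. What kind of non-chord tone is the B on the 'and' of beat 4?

Anticipation.

The harmony at that moment is F# minor triad (F#, A, C#); B is not a chord tone.
It is approached by step up from A and then sustained as the same pitch into the next harmony.
Arriving early and becoming a chord tone when the harmony changes — an anticipation.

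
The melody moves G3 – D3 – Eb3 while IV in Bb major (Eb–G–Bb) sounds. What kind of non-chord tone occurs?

The harmony at that moment is Eb major triad (Eb, G, Bb); D3 is not a chord tone.
It is approached by leap down from G3 and left by step up to Eb3.
Leap in, step out — an appoggiatura.

D3 is an appoggiatura.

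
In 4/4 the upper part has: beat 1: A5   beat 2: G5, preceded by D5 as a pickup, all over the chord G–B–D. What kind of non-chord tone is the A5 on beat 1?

The harmony at that moment is G major triad (G, B, D); A5 is not a chord tone.
It is approached by leap up from D5 and left by step down to G5.
Leap in, step out, metrically accented — an appoggiatura.

Appoggiatura.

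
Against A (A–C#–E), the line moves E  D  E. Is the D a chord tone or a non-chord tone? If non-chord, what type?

Non-chord tone — a neighbor tone.

The harmony at that moment is A major triad (A, C#, E); D is not a chord tone.
It is approached by step down from E and left by step up to E.
Step away and step back to the same note — a neighbor tone (lower neighbor).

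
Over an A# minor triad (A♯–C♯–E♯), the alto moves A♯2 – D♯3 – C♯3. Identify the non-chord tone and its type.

The harmony at that moment is A♯ minor triad (A♯, C♯, E♯); D♯3 is not a chord tone.
It is approached by leap up from A♯2 and left by step down to C♯3.
Leap in, step out — an appoggiatura.

D♯3 is an appoggiatura.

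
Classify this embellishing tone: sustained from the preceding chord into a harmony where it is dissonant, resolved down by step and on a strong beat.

Approach: by preparation — the pitch is first a chord tone, then held (tied or repeated) while the harmony changes under it. Departure: down by step. Metric position: strong.
A prepared dissonance that resolves downward by step — a suspension. (The same figure resolving upward would be a retardation.)

Suspension.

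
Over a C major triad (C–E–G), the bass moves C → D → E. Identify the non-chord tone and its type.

The harmony at that moment is C major triad (C, E, G); D is not a chord tone.
It is approached by step up from C and left by step up to E.
Step in, step out in the same direction — a passing tone.

D is a passing tone.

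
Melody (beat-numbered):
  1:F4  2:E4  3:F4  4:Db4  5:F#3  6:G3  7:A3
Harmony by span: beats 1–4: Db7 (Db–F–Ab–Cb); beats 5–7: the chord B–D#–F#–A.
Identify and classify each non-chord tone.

The harmony at that moment is Db dominant seventh chord (Db, F, Ab, Cb); E4 is not a chord tone.
It is approached by step down from F4 and left by step up to F4.
Step away and step back to the same note — a neighbor tone (lower neighbor).
The harmony at that moment is B dominant seventh chord (B, D#, F#, A); G3 is not a chord tone.
It is approached by step up from F#3 and left by step up to A3.
Step in, step out in the same direction — a passing tone.

E4 (beat 2) — neighbor tone; G3 (beat 6) — passing tone.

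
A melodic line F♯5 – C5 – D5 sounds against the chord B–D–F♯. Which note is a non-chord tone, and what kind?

C5 is an appoggiatura.

The harmony at that moment is B minor triad (B, D, F♯); C5 is not a chord tone.
It is approached by leap down from F♯5 and left by step up to D5.
Leap in, step out — an appoggiatura.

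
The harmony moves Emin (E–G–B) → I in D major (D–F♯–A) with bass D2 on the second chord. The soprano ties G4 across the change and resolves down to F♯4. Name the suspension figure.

4–3 suspension.

At the second chord the bass is D2. The suspended G4 lies a fourth above the bass; after resolving down by step to F♯4, the interval above the bass becomes a third.
Suspension figures are named by those two intervals: 4–3.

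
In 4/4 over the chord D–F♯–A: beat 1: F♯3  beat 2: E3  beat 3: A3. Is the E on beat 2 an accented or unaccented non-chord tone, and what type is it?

Unaccented escape tone.

The harmony at that moment is D major triad (D, F♯, A); E3 is not a chord tone.
It is approached by step down from F♯3 and left by leap up to A3.
Step in, leap out — an escape tone.
It falls on a weak beat, so it is unaccented.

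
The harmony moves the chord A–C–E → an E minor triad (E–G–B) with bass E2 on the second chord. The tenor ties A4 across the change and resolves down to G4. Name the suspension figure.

4–3 suspension.

At the second chord the bass is E2. The suspended A4 lies a fourth above the bass; after resolving down by step to G4, the interval above the bass becomes a third.
Suspension figures are named by those two intervals: 4–3.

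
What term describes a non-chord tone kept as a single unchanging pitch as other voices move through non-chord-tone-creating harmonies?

Approach: none. Departure: none — a single pitch is sustained while the chords change around it, passing through harmonies that do not contain it.
No melodic motion at all; the dissonance is created entirely by the moving harmonies against the stationary note — a pedal tone (pedal point).

Pedal tone.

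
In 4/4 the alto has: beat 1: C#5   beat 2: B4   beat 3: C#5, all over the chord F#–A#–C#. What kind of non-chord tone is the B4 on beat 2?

The harmony at that moment is F# major triad (F#, A#, C#); B4 is not a chord tone.
It is approached by step down from C#5 and left by step up to C#5.
Step away and step back to the same note — a neighbor tone (lower neighbor).

Lower neighbor tone.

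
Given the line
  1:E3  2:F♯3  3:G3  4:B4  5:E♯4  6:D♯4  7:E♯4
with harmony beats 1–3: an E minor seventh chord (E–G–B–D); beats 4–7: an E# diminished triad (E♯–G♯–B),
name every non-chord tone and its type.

The harmony at that moment is E minor seventh chord (E, G, B, D); F♯3 is not a chord tone.
It is approached by step up from E3 and left by step up to G3.
Step in, step out in the same direction — a passing tone.
The harmony at that moment is E♯ diminished triad (E♯, G♯, B); D♯4 is not a chord tone.
It is approached by step down from E♯4 and left by step up to E♯4.
Step away and step back to the same note — a neighbor tone (lower neighbor).

F♯3 (beat 2) — passing tone; D♯4 (beat 6) — neighbor tone.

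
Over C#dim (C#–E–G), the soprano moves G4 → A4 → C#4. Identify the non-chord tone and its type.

A4 is an escape tone.

The harmony at that moment is C# diminished triad (C#, E, G); A4 is not a chord tone.
It is approached by step up from G4 and left by leap down to C#4.
Step in, leap out — an escape tone.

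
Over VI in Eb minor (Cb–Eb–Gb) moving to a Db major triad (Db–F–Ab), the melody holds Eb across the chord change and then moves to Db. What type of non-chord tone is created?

Eb is a suspension.

The harmony at that moment is Db major triad (Db, F, Ab); Eb is not a chord tone.
It is held over (the same pitch as the preceding Eb) and left by step down to Db.
Held over from the previous chord and resolving down by step — a suspension.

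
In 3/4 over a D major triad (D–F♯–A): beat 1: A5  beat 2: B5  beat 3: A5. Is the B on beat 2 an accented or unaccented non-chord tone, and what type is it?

Unaccented neighbor tone.

The harmony at that moment is D major triad (D, F♯, A); B5 is not a chord tone.
It is approached by step up from A5 and left by step down to A5.
Step away and step back to the same note — a neighbor tone (upper neighbor).
It falls on a weak beat, so it is unaccented.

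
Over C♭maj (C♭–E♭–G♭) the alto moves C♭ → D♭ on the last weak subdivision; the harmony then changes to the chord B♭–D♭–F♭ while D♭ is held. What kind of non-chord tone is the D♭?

D♭ is an anticipation.

The harmony at that moment is C♭ major triad (C♭, E♭, G♭); D♭ is not a chord tone.
It is approached by step up from C♭ and then sustained as the same pitch into the next harmony.
Arriving early and becoming a chord tone when the harmony changes — an anticipation.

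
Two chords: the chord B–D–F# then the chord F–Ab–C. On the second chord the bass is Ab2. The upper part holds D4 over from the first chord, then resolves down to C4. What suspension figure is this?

4–3 suspension.

At the second chord the bass is Ab2. The suspended D4 lies a fourth above the bass; after resolving down by step to C4, the interval above the bass becomes a third.
Suspension figures are named by those two intervals: 4–3.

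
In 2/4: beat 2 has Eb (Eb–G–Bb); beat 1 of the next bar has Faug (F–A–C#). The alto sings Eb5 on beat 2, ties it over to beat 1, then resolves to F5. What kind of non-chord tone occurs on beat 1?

Retardation.

The harmony at that moment is F augmented triad (F, A, C#); Eb5 is not a chord tone.
It is held over (the same pitch as the preceding Eb5) and left by step up to F5.
Held over from the previous chord and resolving up by step — a retardation.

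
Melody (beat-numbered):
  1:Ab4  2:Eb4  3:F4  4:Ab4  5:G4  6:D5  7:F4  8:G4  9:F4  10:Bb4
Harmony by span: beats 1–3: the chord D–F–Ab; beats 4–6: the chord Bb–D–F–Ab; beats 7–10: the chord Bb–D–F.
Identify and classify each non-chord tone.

The harmony at that moment is D diminished triad (D, F, Ab); Eb4 is not a chord tone.
It is approached by leap down from Ab4 and left by step up to F4.
Leap in, step out — an appoggiatura.
The harmony at that moment is Bb dominant seventh chord (Bb, D, F, Ab); G4 is not a chord tone.
It is approached by step down from Ab4 and left by leap up to D5.
Step in, leap out — an escape tone.
The harmony at that moment is Bb major triad (Bb, D, F); G4 is not a chord tone.
It is approached by step up from F4 and left by step down to F4.
Step away and step back to the same note — a neighbor tone (upper neighbor).

Eb4 (beat 2) — appoggiatura; G4 (beat 5) — escape tone; G4 (beat 8) — neighbor tone.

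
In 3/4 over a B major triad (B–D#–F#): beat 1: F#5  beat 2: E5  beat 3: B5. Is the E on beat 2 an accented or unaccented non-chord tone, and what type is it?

The harmony at that moment is B major triad (B, D#, F#); E5 is not a chord tone.
It is approached by step down from F#5 and left by leap up to B5.
Step in, leap out — an escape tone.
It falls on a weak beat, so it is unaccented.

Unaccented escape tone.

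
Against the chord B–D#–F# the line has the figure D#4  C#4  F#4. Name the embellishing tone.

The harmony at that moment is B major triad (B, D#, F#); C#4 is not a chord tone.
It is approached by step down from D#4 and left by leap up to F#4.
Step in, leap out — an escape tone.

C#4 is an escape tone.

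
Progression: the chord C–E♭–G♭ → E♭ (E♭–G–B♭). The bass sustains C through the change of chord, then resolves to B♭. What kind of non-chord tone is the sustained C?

C is a suspension.

The harmony at that moment is E♭ major triad (E♭, G, B♭); C is not a chord tone.
It is held over (the same pitch as the preceding C) and left by step down to B♭.
Held over from the previous chord and resolving down by step — a suspension.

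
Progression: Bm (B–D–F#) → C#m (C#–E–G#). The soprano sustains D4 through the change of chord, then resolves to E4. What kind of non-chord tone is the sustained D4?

The harmony at that moment is C# minor triad (C#, E, G#); D4 is not a chord tone.
It is held over (the same pitch as the preceding D4) and left by step up to E4.
Held over from the previous chord and resolving up by step — a retardation.

D4 is a retardation.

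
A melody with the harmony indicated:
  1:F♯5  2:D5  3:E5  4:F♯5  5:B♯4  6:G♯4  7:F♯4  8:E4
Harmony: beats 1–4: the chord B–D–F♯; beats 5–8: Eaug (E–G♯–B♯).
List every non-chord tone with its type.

The harmony at that moment is B minor triad (B, D, F♯); E5 is not a chord tone.
It is approached by step up from D5 and left by step up to F♯5.
Step in, step out in the same direction — a passing tone.
The harmony at that moment is E augmented triad (E, G♯, B♯); F♯4 is not a chord tone.
It is approached by step down from G♯4 and left by step down to E4.
Step in, step out in the same direction — a passing tone.

E5 (beat 3) — passing tone; F♯4 (beat 7) — passing tone.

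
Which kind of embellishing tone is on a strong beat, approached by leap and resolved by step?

Approach: by leap. Departure: by step. Metric position: strong.
Leap in, step out, in a metrically strong position — an appoggiatura. (It is the mirror image of the escape tone, which steps in and leaps out from a weak position.)

Appoggiatura.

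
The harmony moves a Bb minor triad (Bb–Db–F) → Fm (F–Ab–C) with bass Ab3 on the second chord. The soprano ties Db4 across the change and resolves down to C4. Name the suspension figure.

4–3 suspension.

At the second chord the bass is Ab3. The suspended Db4 lies a fourth above the bass; after resolving down by step to C4, the interval above the bass becomes a third.
Suspension figures are named by those two intervals: 4–3.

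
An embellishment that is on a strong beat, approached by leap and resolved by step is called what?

Appoggiatura.

Approach: by leap. Departure: by step. Metric position: strong.
Leap in, step out, in a metrically strong position — an appoggiatura. (It is the mirror image of the escape tone, which steps in and leaps out from a weak position.)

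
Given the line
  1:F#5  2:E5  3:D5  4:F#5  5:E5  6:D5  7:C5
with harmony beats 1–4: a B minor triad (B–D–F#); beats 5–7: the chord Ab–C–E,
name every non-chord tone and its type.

The harmony at that moment is B minor triad (B, D, F#); E5 is not a chord tone.
It is approached by step down from F#5 and left by step down to D5.
Step in, step out in the same direction — a passing tone.
The harmony at that moment is Ab augmented triad (Ab, C, E); D5 is not a chord tone.
It is approached by step down from E5 and left by step down to C5.
Step in, step out in the same direction — a passing tone.

E5 (beat 2) — passing tone; D5 (beat 6) — passing tone.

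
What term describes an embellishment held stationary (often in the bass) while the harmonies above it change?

Approach: none. Departure: none — a single pitch is sustained while the chords change around it, passing through harmonies that do not contain it.
No melodic motion at all; the dissonance is created entirely by the moving harmonies against the stationary note — a pedal tone (pedal point).

Pedal tone.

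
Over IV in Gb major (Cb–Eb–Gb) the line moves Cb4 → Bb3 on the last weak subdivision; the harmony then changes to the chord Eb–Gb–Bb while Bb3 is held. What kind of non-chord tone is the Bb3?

Bb3 is an anticipation.

The harmony at that moment is Cb major triad (Cb, Eb, Gb); Bb3 is not a chord tone.
It is approached by step down from Cb4 and then sustained as the same pitch into the next harmony.
Arriving early and becoming a chord tone when the harmony changes — an anticipation.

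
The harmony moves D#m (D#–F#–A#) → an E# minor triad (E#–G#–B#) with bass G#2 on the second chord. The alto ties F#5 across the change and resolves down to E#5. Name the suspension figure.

7–6 suspension.

At the second chord the bass is G#2. The suspended F#5 lies a seventh above the bass; after resolving down by step to E#5, the interval above the bass becomes a sixth.
Suspension figures are named by those two intervals: 7–6.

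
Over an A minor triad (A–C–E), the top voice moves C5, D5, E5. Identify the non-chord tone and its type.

The harmony at that moment is A minor triad (A, C, E); D5 is not a chord tone.
It is approached by step up from C5 and left by step up to E5.
Step in, step out in the same direction — a passing tone.

D5 is a passing tone.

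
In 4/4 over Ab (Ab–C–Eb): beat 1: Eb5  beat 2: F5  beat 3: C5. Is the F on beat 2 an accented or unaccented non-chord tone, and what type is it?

Unaccented escape tone.

The harmony at that moment is Ab major triad (Ab, C, Eb); F5 is not a chord tone.
It is approached by step up from Eb5 and left by leap down to C5.
Step in, leap out — an escape tone.
It falls on a weak beat, so it is unaccented.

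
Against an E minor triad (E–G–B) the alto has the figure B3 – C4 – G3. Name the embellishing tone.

C4 is an escape tone.

The harmony at that moment is E minor triad (E, G, B); C4 is not a chord tone.
It is approached by step up from B3 and left by leap down to G3.
Step in, leap out — an escape tone.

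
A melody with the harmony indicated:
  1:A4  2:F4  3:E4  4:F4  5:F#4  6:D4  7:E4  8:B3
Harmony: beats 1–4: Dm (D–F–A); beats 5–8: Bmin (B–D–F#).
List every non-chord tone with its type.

The harmony at that moment is D minor triad (D, F, A); E4 is not a chord tone.
It is approached by step down from F4 and left by step up to F4.
Step away and step back to the same note — a neighbor tone (lower neighbor).
The harmony at that moment is B minor triad (B, D, F#); E4 is not a chord tone.
It is approached by step up from D4 and left by leap down to B3.
Step in, leap out — an escape tone.

E4 (beat 3) — neighbor tone; E4 (beat 7) — escape tone.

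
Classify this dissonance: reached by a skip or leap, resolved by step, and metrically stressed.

Approach: by leap. Departure: by step. Metric position: strong.
Leap in, step out, in a metrically strong position — an appoggiatura. (It is the mirror image of the escape tone, which steps in and leaps out from a weak position.)

Appoggiatura.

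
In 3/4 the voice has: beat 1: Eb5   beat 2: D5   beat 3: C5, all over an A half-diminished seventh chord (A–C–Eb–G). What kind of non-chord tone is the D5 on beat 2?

Passing tone.

The harmony at that moment is A half-diminished seventh chord (A, C, Eb, G); D5 is not a chord tone.
It is approached by step down from Eb5 and left by step down to C5.
Step in, step out in the same direction — a passing tone.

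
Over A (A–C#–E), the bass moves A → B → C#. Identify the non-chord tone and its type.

The harmony at that moment is A major triad (A, C#, E); B is not a chord tone.
It is approached by step up from A and left by step up to C#.
Step in, step out in the same direction — a passing tone.

B is a passing tone.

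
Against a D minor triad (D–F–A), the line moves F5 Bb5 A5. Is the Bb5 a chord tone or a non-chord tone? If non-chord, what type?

The harmony at that moment is D minor triad (D, F, A); Bb5 is not a chord tone.
It is approached by leap up from F5 and left by step down to A5.
Leap in, step out — an appoggiatura.

Non-chord tone — an appoggiatura.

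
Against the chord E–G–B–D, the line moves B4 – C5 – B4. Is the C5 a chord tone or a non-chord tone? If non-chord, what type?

Non-chord tone — a neighbor tone.

The harmony at that moment is E minor seventh chord (E, G, B, D); C5 is not a chord tone.
It is approached by step up from B4 and left by step down to B4.
Step away and step back to the same note — a neighbor tone (upper neighbor).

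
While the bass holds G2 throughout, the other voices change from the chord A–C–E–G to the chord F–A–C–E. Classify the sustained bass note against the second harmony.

The harmony at that moment is F major seventh chord (F, A, C, E); G2 is not a chord tone.
It is held over (the same pitch as the preceding G2) and then sustained as the same pitch into the next harmony.
Sustained through a change of harmony — a pedal tone.

Pedal tone (pedal point).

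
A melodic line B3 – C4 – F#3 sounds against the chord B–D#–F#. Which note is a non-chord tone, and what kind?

C4 is an escape tone.

The harmony at that moment is B major triad (B, D#, F#); C4 is not a chord tone.
It is approached by step up from B3 and left by leap down to F#3.
Step in, leap out — an escape tone.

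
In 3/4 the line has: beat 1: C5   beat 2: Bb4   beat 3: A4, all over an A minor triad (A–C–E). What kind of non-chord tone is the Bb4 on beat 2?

The harmony at that moment is A minor triad (A, C, E); Bb4 is not a chord tone.
It is approached by step down from C5 and left by step down to A4.
Step in, step out in the same direction — a passing tone.

Passing tone.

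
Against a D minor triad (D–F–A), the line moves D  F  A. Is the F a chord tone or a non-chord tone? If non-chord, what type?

D minor triad contains D, F, A; F is the third, so it is a chord tone.

Chord tone (the third of D minor triad).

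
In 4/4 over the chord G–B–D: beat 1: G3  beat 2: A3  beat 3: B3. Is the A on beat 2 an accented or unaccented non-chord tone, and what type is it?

The harmony at that moment is G major triad (G, B, D); A3 is not a chord tone.
It is approached by step up from G3 and left by step up to B3.
Step in, step out in the same direction — a passing tone.
It falls on a weak beat, so it is unaccented.

Unaccented passing tone.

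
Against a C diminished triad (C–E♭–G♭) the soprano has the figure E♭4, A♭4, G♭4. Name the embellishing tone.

The harmony at that moment is C diminished triad (C, E♭, G♭); A♭4 is not a chord tone.
It is approached by leap up from E♭4 and left by step down to G♭4.
Leap in, step out — an appoggiatura.

A♭4 is an appoggiatura.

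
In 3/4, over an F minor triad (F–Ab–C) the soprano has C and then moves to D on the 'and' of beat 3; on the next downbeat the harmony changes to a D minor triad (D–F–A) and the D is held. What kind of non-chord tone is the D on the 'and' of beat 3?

The harmony at that moment is F minor triad (F, Ab, C); D is not a chord tone.
It is approached by step up from C and then sustained as the same pitch into the next harmony.
Arriving early and becoming a chord tone when the harmony changes — an anticipation.

Anticipation.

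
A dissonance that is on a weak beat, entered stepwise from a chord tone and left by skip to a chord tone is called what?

Approach: by step. Departure: by leap. Metric position: weak.
Step in, leap out, from a weak position — an escape tone (échappée). (It is the mirror image of the appoggiatura, which leaps in and steps out on a strong beat.)

Escape tone.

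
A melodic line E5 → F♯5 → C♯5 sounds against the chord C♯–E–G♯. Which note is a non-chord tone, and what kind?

F♯5 is an escape tone.

The harmony at that moment is C♯ minor triad (C♯, E, G♯); F♯5 is not a chord tone.
It is approached by step up from E5 and left by leap down to C♯5.
Step in, leap out — an escape tone.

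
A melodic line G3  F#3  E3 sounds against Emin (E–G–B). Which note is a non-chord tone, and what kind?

The harmony at that moment is E minor triad (E, G, B); F#3 is not a chord tone.
It is approached by step down from G3 and left by step down to E3.
Step in, step out in the same direction — a passing tone.

F#3 is a passing tone.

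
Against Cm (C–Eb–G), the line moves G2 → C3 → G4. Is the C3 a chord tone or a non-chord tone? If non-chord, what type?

Chord tone (the root of C minor triad).

C minor triad contains C, Eb, G; C is the root, so it is a chord tone.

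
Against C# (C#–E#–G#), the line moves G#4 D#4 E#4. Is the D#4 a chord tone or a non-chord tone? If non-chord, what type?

Non-chord tone — an appoggiatura.

The harmony at that moment is C# major triad (C#, E#, G#); D#4 is not a chord tone.
It is approached by leap down from G#4 and left by step up to E#4.
Leap in, step out — an appoggiatura.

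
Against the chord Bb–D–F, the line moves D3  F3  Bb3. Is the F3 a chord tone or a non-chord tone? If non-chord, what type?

Bb major triad contains Bb, D, F; F is the fifth, so it is a chord tone.

Chord tone (the fifth of Bb major triad).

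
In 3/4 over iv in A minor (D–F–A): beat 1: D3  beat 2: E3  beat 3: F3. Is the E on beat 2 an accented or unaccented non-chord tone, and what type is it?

Unaccented passing tone.

The harmony at that moment is D minor triad (D, F, A); E3 is not a chord tone.
It is approached by step up from D3 and left by step up to F3.
Step in, step out in the same direction — a passing tone.
It falls on a weak beat, so it is unaccented.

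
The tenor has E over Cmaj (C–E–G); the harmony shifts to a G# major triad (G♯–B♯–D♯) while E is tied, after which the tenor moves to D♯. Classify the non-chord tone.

The harmony at that moment is G♯ major triad (G♯, B♯, D♯); E is not a chord tone.
It is held over (the same pitch as the preceding E) and left by step down to D♯.
Held over from the previous chord and resolving down by step — a suspension.

E is a suspension.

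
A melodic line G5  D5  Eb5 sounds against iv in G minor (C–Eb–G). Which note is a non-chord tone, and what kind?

D5 is an appoggiatura.

The harmony at that moment is C minor triad (C, Eb, G); D5 is not a chord tone.
It is approached by leap down from G5 and left by step up to Eb5.
Leap in, step out — an appoggiatura.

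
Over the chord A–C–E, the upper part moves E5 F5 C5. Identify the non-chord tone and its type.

The harmony at that moment is A minor triad (A, C, E); F5 is not a chord tone.
It is approached by step up from E5 and left by leap down to C5.
Step in, leap out — an escape tone.

F5 is an escape tone.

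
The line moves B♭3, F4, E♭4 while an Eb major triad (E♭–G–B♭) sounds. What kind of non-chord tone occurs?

The harmony at that moment is E♭ major triad (E♭, G, B♭); F4 is not a chord tone.
It is approached by leap up from B♭3 and left by step down to E♭4.
Leap in, step out — an appoggiatura.

F4 is an appoggiatura.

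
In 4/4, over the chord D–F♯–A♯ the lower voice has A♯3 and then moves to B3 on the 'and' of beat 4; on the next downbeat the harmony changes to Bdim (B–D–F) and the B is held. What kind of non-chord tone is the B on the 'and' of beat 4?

Anticipation.

The harmony at that moment is D augmented triad (D, F♯, A♯); B3 is not a chord tone.
It is approached by step up from A♯3 and then sustained as the same pitch into the next harmony.
Arriving early and becoming a chord tone when the harmony changes — an anticipation.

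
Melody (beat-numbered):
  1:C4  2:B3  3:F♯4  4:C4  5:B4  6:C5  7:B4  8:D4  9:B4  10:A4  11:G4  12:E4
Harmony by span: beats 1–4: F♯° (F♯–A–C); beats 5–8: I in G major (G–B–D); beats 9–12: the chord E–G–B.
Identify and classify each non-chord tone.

B3 (beat 2) — escape tone; C5 (beat 6) — neighbor tone; A4 (beat 10) — passing tone.

The harmony at that moment is F♯ diminished triad (F♯, A, C); B3 is not a chord tone.
It is approached by step down from C4 and left by leap up to F♯4.
Step in, leap out — an escape tone.
The harmony at that moment is G major triad (G, B, D); C5 is not a chord tone.
It is approached by step up from B4 and left by step down to B4.
Step away and step back to the same note — a neighbor tone (upper neighbor).
The harmony at that moment is E minor triad (E, G, B); A4 is not a chord tone.
It is approached by step down from B4 and left by step down to G4.
Step in, step out in the same direction — a passing tone.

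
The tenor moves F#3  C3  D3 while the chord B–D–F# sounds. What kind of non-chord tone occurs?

C3 is an appoggiatura.

The harmony at that moment is B minor triad (B, D, F#); C3 is not a chord tone.
It is approached by leap down from F#3 and left by step up to D3.
Leap in, step out — an appoggiatura.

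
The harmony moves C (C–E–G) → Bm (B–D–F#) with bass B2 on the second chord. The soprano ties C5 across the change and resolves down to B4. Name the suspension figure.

At the second chord the bass is B2. The suspended C5 lies a ninth above the bass; after resolving down by step to B4, the interval above the bass becomes an octave.
Suspension figures are named by those two intervals: 9–8.

9–8 suspension.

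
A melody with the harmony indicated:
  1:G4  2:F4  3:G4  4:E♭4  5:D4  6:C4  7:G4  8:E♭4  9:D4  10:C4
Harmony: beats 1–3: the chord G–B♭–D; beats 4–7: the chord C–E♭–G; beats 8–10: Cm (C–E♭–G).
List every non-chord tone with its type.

The harmony at that moment is G minor triad (G, B♭, D); F4 is not a chord tone.
It is approached by step down from G4 and left by step up to G4.
Step away and step back to the same note — a neighbor tone (lower neighbor).
The harmony at that moment is C minor triad (C, E♭, G); D4 is not a chord tone.
It is approached by step down from E♭4 and left by step down to C4.
Step in, step out in the same direction — a passing tone.
The harmony at that moment is C minor triad (C, E♭, G); D4 is not a chord tone.
It is approached by step down from E♭4 and left by step down to C4.
Step in, step out in the same direction — a passing tone.

F4 (beat 2) — neighbor tone; D4 (beat 5) — passing tone; D4 (beat 9) — passing tone.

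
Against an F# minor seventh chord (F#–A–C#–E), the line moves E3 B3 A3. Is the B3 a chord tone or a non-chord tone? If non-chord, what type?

Non-chord tone — an appoggiatura.

The harmony at that moment is F# minor seventh chord (F#, A, C#, E); B3 is not a chord tone.
It is approached by leap up from E3 and left by step down to A3.
Leap in, step out — an appoggiatura.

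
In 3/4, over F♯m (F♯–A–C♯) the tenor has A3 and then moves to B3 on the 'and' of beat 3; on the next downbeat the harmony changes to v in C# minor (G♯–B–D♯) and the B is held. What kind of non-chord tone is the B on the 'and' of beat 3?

Anticipation.

The harmony at that moment is F♯ minor triad (F♯, A, C♯); B3 is not a chord tone.
It is approached by step up from A3 and then sustained as the same pitch into the next harmony.
Arriving early and becoming a chord tone when the harmony changes — an anticipation.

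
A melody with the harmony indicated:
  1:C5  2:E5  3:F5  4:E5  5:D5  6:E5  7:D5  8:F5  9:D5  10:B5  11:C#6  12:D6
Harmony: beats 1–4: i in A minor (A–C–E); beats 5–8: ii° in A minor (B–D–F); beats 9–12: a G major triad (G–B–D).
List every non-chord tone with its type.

F5 (beat 3) — neighbor tone; E5 (beat 6) — neighbor tone; C#6 (beat 11) — passing tone.

The harmony at that moment is A minor triad (A, C, E); F5 is not a chord tone.
It is approached by step up from E5 and left by step down to E5.
Step away and step back to the same note — a neighbor tone (upper neighbor).
The harmony at that moment is B diminished triad (B, D, F); E5 is not a chord tone.
It is approached by step up from D5 and left by step down to D5.
Step away and step back to the same note — a neighbor tone (upper neighbor).
The harmony at that moment is G major triad (G, B, D); C#6 is not a chord tone.
It is approached by step up from B5 and left by step up to D6.
Step in, step out in the same direction — a passing tone.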